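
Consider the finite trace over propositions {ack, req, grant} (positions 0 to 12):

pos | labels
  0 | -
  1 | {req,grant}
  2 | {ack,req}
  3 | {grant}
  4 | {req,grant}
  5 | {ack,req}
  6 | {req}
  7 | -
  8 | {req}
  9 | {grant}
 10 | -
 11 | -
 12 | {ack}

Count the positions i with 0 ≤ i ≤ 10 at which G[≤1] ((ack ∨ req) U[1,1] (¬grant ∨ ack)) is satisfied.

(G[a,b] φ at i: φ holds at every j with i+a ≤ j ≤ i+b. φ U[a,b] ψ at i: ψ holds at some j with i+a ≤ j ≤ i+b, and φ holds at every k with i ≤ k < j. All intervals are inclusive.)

Evaluate at each i in [0,10]:
  i=0: ✗ (fails at j=0)
  i=1: ✗ (fails at j=2)
  i=2: ✗ (fails at j=2)
  i=3: ✗ (fails at j=3)
  i=4: ✓ (all of [4,5])
  i=5: ✓ (all of [5,6])
  i=6: ✗ (fails at j=7)
  i=7: ✗ (fails at j=7)
  i=8: ✗ (fails at j=8)
  i=9: ✗ (fails at j=9)
  i=10: ✗ (fails at j=10)
Positions where it holds: {4, 5} → 2.

2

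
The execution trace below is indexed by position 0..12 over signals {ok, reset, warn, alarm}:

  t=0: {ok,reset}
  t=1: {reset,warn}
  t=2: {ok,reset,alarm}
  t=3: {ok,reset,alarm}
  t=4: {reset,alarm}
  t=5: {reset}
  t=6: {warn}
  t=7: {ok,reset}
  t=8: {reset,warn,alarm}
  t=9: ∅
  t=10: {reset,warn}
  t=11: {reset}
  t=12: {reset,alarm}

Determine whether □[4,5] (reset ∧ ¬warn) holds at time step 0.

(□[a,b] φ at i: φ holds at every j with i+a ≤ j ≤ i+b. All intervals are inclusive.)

Yes

Check (reset ∧ ¬warn) at every j in [4,5]:
  j=4: true
  j=5: true
All positions satisfy it → formula holds.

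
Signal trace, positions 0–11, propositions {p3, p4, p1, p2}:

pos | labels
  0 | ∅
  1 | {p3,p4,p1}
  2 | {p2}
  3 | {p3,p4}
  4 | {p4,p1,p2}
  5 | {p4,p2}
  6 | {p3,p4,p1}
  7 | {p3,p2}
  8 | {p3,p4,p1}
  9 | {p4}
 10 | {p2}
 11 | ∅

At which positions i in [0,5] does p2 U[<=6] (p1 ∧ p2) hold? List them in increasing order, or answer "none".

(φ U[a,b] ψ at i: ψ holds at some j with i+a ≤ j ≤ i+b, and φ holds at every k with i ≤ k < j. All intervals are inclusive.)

Evaluate at each i in [0,5]:
  i=0: ✗ (lhs fails at k=0 before rhs at j=4)
  i=1: ✗ (lhs fails at k=1 before rhs at j=4)
  i=2: ✗ (lhs fails at k=3 before rhs at j=4)
  i=3: ✗ (lhs fails at k=3 before rhs at j=4)
  i=4: ✓ (rhs at j=4)
  i=5: ✗ (no rhs in [5,11])

4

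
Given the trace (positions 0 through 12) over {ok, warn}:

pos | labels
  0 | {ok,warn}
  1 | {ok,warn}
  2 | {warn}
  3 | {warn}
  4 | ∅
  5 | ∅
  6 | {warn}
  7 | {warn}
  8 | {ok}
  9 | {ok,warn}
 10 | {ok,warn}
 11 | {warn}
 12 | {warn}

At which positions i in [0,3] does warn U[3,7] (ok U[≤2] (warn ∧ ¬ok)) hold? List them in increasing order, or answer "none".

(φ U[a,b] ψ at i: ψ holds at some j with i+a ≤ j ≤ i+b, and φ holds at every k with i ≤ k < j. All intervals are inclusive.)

0

Evaluate at each i in [0,3]:
  i=0: ✓ (rhs at j=3; lhs holds on [0,2])
  i=1: ✗ (lhs fails at k=4 before rhs at j=6)
  i=2: ✗ (lhs fails at k=4 before rhs at j=6)
  i=3: ✗ (lhs fails at k=4 before rhs at j=6)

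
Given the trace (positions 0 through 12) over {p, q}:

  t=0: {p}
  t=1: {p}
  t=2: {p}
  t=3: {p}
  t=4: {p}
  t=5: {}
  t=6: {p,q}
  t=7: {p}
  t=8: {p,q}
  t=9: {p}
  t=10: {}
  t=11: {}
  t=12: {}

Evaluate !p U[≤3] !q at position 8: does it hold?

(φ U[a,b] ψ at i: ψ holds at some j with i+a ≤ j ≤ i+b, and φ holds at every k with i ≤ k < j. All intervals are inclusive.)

No

Need some j in [8,11] with !q, and !p at every k in [8,j-1].
  j=8: !q false.
  j=9: !q holds, but !p fails at k=8 → not this j.
  j=10: !q holds, but !p fails at k=8 → not this j.
  j=11: !q holds, but !p fails at k=8 → not this j.
No j in the window works → until fails.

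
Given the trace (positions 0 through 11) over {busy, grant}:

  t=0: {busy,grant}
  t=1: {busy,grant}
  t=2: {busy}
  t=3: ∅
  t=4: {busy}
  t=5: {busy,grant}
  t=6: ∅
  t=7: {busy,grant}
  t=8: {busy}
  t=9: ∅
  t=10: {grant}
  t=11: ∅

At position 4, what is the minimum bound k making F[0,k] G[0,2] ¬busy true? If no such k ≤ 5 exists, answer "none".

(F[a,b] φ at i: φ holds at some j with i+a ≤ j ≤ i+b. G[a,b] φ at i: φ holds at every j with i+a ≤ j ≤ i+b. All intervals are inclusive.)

Scan j = 4,5,… for G[0,2] ¬busy:
  j=4: fails
  j=5: fails
  j=6: fails
  j=7: fails
  j=8: fails
  j=9: holds
First hit at j=9, so smallest k = 9-4 = 5.

5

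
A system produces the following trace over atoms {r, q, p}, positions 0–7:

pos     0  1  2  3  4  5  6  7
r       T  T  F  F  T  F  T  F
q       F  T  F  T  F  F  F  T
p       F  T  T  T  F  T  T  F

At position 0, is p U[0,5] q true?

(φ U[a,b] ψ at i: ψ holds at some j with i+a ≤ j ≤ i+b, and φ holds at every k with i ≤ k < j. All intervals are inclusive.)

No

Need some j in [0,5] with q, and p at every k in [0,j-1].
  j=0: q false.
  j=1: q holds, but p fails at k=0 → not this j.
  j=2: q false.
  j=3: q holds, but p fails at k=0 → not this j.
  j=4: q false.
  j=5: q false.
No j in the window works → until fails.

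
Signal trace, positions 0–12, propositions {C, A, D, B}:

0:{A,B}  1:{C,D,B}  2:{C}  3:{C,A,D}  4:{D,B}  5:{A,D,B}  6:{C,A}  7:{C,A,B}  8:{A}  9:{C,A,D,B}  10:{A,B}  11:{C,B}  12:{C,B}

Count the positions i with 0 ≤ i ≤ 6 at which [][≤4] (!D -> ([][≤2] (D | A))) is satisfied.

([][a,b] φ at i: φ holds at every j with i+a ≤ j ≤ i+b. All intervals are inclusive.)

Evaluate at each i in [0,6]:
  i=0: ✗ (fails at j=0)
  i=1: ✗ (fails at j=2)
  i=2: ✗ (fails at j=2)
  i=3: ✓ (all of [3,7])
  i=4: ✓ (all of [4,8])
  i=5: ✓ (all of [5,9])
  i=6: ✗ (fails at j=10)
Positions where it holds: {3, 4, 5} → 3.

3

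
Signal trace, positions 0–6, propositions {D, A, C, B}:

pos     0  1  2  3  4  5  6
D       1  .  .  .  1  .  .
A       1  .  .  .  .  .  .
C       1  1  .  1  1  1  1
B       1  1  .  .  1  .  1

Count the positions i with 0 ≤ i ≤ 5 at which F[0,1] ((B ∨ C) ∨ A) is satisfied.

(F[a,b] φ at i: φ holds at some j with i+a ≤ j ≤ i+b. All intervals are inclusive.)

6

Evaluate at each i in [0,5]:
  i=0: ✓ (witness j=0)
  i=1: ✓ (witness j=1)
  i=2: ✓ (witness j=3)
  i=3: ✓ (witness j=3)
  i=4: ✓ (witness j=4)
  i=5: ✓ (witness j=5)
Positions where it holds: {0, 1, 2, 3, 4, 5} → 6.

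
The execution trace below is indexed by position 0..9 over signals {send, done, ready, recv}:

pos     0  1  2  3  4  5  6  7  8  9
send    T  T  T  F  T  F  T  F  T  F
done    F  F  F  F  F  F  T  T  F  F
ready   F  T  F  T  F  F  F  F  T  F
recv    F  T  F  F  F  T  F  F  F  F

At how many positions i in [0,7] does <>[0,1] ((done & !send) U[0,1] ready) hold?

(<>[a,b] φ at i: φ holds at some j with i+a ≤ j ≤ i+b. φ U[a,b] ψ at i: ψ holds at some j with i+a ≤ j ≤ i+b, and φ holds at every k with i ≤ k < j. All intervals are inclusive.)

Evaluate at each i in [0,7]:
  i=0: ✓ (witness j=1)
  i=1: ✓ (witness j=1)
  i=2: ✓ (witness j=3)
  i=3: ✓ (witness j=3)
  i=4: ✗ (none in [4,5])
  i=5: ✗ (none in [5,6])
  i=6: ✓ (witness j=7)
  i=7: ✓ (witness j=7)
Positions where it holds: {0, 1, 2, 3, 6, 7} → 6.

6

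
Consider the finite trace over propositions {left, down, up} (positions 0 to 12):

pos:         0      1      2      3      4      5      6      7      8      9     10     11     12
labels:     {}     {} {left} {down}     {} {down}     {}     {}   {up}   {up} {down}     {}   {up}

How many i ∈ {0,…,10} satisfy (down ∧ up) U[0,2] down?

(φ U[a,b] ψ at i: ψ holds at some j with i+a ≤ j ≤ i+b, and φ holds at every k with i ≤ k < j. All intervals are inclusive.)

Evaluate at each i in [0,10]:
  i=0: ✗ (no rhs in [0,2])
  i=1: ✗ (lhs fails at k=1 before rhs at j=3)
  i=2: ✗ (lhs fails at k=2 before rhs at j=3)
  i=3: ✓ (rhs at j=3)
  i=4: ✗ (lhs fails at k=4 before rhs at j=5)
  i=5: ✓ (rhs at j=5)
  i=6: ✗ (no rhs in [6,8])
  i=7: ✗ (no rhs in [7,9])
  i=8: ✗ (lhs fails at k=8 before rhs at j=10)
  i=9: ✗ (lhs fails at k=9 before rhs at j=10)
  i=10: ✓ (rhs at j=10)
Positions where it holds: {3, 5, 10} → 3.

3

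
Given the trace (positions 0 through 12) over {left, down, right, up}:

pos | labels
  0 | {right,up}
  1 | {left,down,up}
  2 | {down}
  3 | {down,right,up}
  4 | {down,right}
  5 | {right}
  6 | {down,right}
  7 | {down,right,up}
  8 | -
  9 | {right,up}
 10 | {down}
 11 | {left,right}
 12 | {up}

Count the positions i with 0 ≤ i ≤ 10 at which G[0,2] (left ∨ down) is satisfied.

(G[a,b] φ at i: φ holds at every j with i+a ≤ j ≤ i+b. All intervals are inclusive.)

Evaluate at each i in [0,10]:
  i=0: ✗ (fails at j=0)
  i=1: ✓ (all of [1,3])
  i=2: ✓ (all of [2,4])
  i=3: ✗ (fails at j=5)
  i=4: ✗ (fails at j=5)
  i=5: ✗ (fails at j=5)
  i=6: ✗ (fails at j=8)
  i=7: ✗ (fails at j=8)
  i=8: ✗ (fails at j=8)
  i=9: ✗ (fails at j=9)
  i=10: ✗ (fails at j=12)
Positions where it holds: {1, 2} → 2.

2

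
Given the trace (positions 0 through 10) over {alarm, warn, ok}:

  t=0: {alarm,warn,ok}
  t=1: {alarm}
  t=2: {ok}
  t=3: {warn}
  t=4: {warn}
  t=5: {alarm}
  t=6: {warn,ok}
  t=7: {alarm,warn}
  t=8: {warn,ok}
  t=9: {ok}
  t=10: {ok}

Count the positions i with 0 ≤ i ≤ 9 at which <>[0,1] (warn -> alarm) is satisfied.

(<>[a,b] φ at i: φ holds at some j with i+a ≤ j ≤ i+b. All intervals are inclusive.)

9

Evaluate at each i in [0,9]:
  i=0: ✓ (witness j=0)
  i=1: ✓ (witness j=1)
  i=2: ✓ (witness j=2)
  i=3: ✗ (none in [3,4])
  i=4: ✓ (witness j=5)
  i=5: ✓ (witness j=5)
  i=6: ✓ (witness j=7)
  i=7: ✓ (witness j=7)
  i=8: ✓ (witness j=9)
  i=9: ✓ (witness j=9)
Positions where it holds: {0, 1, 2, 4, 5, 6, 7, 8, 9} → 9.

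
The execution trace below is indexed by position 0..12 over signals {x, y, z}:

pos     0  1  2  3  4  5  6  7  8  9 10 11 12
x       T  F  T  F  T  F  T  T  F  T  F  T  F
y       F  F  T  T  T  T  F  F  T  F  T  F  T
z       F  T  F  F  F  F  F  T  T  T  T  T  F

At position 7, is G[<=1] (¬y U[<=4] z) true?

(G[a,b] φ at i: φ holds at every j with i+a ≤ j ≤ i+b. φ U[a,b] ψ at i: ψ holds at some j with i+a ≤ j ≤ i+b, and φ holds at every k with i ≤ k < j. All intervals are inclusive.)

True

Check (¬y U[<=4] z) at every j in [7,8]:
  j=7: holds
  j=8: holds
All positions satisfy it → formula holds.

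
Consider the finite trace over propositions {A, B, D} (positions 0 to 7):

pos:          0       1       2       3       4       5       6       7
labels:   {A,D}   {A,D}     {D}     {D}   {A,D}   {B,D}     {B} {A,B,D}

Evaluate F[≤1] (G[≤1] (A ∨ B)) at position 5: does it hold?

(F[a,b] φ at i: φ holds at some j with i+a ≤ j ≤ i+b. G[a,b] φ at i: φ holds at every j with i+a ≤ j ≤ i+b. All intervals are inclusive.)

Check G[≤1] (A ∨ B) at each j in [5,6]:
  j=5: holds on [5,6]
  j=6: holds on [6,7]
Found at j=5 → formula holds.

Yes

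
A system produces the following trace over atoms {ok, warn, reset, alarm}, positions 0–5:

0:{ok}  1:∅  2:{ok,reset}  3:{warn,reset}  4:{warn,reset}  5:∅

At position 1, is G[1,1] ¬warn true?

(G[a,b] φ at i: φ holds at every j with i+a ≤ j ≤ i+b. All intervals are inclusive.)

Check ¬warn at every j in [2,2]:
  j=2: true
All positions satisfy it → formula holds.

Holds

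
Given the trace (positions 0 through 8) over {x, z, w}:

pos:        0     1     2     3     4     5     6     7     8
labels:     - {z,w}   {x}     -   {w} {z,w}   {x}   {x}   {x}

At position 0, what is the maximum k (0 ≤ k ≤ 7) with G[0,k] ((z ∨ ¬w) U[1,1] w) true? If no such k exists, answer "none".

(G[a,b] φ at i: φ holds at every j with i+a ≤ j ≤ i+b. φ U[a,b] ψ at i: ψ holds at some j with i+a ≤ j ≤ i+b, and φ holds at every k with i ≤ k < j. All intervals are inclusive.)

((z ∨ ¬w) U[1,1] w) must hold from j=0 onward; find where it first fails.
  j=0: holds
  j=1: fails
Holds on [0,0], so largest k = 0.

0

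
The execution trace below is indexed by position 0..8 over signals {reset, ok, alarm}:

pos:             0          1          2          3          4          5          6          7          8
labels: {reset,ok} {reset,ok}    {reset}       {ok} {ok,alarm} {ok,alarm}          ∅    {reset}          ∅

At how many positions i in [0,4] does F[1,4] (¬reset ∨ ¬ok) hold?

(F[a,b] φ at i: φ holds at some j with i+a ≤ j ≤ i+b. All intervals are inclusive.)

Evaluate at each i in [0,4]:
  i=0: ✓ (witness j=2)
  i=1: ✓ (witness j=2)
  i=2: ✓ (witness j=3)
  i=3: ✓ (witness j=4)
  i=4: ✓ (witness j=5)
Positions where it holds: {0, 1, 2, 3, 4} → 5.

5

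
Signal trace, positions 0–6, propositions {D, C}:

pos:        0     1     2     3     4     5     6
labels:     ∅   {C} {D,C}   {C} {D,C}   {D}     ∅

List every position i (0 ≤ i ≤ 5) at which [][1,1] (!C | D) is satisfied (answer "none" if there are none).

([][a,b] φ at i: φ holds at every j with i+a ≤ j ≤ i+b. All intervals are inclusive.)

Evaluate at each i in [0,5]:
  i=0: ✗ (fails at j=1)
  i=1: ✓ (all of [2,2])
  i=2: ✗ (fails at j=3)
  i=3: ✓ (all of [4,4])
  i=4: ✓ (all of [5,5])
  i=5: ✓ (all of [6,6])

1, 3, 4, 5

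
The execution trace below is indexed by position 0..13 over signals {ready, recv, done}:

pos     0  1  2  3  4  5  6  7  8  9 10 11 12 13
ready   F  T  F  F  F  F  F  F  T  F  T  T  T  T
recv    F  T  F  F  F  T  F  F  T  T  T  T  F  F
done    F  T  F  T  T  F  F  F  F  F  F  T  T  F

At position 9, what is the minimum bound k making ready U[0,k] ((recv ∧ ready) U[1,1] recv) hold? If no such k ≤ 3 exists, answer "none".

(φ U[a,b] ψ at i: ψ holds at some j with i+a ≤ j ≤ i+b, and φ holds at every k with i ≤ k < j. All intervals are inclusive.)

none

Need earliest j ≥ 9 with ((recv ∧ ready) U[1,1] recv), and ready at every k in [9,j-1].
  j=9: rhs fails.
  j=10: rhs holds but lhs fails at k=9.
  j=11: rhs fails.
  j=12: rhs fails.
No witness within the range → none.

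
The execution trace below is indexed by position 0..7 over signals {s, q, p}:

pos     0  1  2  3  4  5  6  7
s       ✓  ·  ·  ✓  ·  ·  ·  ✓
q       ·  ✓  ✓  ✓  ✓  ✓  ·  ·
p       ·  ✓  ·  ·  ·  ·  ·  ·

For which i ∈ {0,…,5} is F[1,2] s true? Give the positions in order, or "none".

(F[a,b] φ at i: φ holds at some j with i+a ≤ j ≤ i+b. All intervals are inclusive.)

1, 2, 5

Evaluate at each i in [0,5]:
  i=0: ✗ (none in [1,2])
  i=1: ✓ (witness j=3)
  i=2: ✓ (witness j=3)
  i=3: ✗ (none in [4,5])
  i=4: ✗ (none in [5,6])
  i=5: ✓ (witness j=7)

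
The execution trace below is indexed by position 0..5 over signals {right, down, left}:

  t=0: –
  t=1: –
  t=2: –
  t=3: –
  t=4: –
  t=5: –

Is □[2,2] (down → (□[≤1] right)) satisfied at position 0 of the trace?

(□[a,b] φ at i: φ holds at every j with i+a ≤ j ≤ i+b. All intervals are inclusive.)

Holds

Check (down → (□[≤1] right)) at every j in [2,2]:
  j=2: antecedent false → ✓
All positions satisfy it → formula holds.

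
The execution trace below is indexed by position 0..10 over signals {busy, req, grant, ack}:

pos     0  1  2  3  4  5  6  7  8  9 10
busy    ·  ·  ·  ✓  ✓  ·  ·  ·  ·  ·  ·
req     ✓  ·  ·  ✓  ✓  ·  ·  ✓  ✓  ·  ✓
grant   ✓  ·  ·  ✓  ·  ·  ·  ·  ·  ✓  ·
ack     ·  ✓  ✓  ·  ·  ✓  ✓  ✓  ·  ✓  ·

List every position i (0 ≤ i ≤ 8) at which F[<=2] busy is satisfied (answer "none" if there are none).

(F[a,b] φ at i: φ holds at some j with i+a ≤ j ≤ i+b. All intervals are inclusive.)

1, 2, 3, 4

Evaluate at each i in [0,8]:
  i=0: ✗ (none in [0,2])
  i=1: ✓ (witness j=3)
  i=2: ✓ (witness j=3)
  i=3: ✓ (witness j=3)
  i=4: ✓ (witness j=4)
  i=5: ✗ (none in [5,7])
  i=6: ✗ (none in [6,8])
  i=7: ✗ (none in [7,9])
  i=8: ✗ (none in [8,10])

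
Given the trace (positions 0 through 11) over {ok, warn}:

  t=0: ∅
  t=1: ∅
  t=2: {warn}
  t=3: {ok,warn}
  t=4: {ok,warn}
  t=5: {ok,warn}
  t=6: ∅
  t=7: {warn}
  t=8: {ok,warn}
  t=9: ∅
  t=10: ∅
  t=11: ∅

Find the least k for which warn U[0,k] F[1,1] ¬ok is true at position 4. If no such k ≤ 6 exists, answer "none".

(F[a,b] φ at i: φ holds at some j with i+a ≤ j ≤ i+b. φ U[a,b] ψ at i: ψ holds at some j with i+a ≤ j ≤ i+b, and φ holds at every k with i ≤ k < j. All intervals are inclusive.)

Need earliest j ≥ 4 with F[1,1] ¬ok, and warn at every k in [4,j-1].
  j=4: rhs fails.
  j=5: rhs holds; lhs holds on [4,4]. k = 1.

1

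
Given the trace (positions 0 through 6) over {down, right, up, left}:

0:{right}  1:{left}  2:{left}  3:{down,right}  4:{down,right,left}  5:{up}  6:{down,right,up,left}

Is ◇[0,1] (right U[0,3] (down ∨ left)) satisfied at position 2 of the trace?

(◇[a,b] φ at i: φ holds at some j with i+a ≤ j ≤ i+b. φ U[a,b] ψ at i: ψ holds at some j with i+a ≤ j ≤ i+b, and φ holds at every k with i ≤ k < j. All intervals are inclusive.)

Holds

Check (right U[0,3] (down ∨ left)) at each j in [2,3]:
  j=2: holds
  j=3: holds
Found at j=2 → formula holds.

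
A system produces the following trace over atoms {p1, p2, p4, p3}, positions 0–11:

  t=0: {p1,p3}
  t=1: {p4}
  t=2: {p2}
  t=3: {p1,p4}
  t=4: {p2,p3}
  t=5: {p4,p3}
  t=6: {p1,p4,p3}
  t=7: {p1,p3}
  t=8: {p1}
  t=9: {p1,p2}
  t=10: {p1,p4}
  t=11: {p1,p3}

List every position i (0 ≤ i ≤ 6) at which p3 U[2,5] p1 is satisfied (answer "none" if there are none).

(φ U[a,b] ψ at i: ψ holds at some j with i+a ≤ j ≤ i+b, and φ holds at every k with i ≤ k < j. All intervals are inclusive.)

4, 5, 6

Evaluate at each i in [0,6]:
  i=0: ✗ (lhs fails at k=1 before rhs at j=3)
  i=1: ✗ (lhs fails at k=1 before rhs at j=3)
  i=2: ✗ (lhs fails at k=2 before rhs at j=6)
  i=3: ✗ (lhs fails at k=3 before rhs at j=6)
  i=4: ✓ (rhs at j=6; lhs holds on [4,5])
  i=5: ✓ (rhs at j=7; lhs holds on [5,6])
  i=6: ✓ (rhs at j=8; lhs holds on [6,7])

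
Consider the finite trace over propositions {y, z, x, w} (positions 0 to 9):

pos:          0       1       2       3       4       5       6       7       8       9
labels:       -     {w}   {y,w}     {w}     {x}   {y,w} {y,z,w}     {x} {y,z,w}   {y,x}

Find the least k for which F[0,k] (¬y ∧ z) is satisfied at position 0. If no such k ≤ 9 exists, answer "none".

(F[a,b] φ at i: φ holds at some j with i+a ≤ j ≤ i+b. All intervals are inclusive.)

none

Scan j = 0,1,… for (¬y ∧ z):
  j=0: fails
  j=1: fails
  j=2: fails
  j=3: fails
  j=4: fails
  j=5: fails
  j=6: fails
  j=7: fails
  j=8: fails
  j=9: fails
No j in [0,9] satisfies it → none.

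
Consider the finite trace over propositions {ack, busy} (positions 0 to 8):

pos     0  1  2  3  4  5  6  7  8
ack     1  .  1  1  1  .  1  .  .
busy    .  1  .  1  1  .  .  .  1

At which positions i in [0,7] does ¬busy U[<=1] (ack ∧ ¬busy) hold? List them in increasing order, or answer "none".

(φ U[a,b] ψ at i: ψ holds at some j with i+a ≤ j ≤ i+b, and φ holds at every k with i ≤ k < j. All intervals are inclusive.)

Evaluate at each i in [0,7]:
  i=0: ✓ (rhs at j=0)
  i=1: ✗ (lhs fails at k=1 before rhs at j=2)
  i=2: ✓ (rhs at j=2)
  i=3: ✗ (no rhs in [3,4])
  i=4: ✗ (no rhs in [4,5])
  i=5: ✓ (rhs at j=6; lhs holds on [5,5])
  i=6: ✓ (rhs at j=6)
  i=7: ✗ (no rhs in [7,8])

0, 2, 5, 6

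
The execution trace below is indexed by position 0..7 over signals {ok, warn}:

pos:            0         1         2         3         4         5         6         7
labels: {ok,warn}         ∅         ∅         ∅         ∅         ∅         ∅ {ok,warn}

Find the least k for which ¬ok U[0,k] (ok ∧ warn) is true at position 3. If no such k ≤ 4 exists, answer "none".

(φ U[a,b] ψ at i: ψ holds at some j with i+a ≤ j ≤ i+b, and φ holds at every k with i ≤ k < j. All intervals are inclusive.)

4

Need earliest j ≥ 3 with (ok ∧ warn), and ¬ok at every k in [3,j-1].
  j=3: rhs fails.
  j=4: rhs fails.
  j=5: rhs fails.
  j=6: rhs fails.
  j=7: rhs holds; lhs holds on [3,6]. k = 4.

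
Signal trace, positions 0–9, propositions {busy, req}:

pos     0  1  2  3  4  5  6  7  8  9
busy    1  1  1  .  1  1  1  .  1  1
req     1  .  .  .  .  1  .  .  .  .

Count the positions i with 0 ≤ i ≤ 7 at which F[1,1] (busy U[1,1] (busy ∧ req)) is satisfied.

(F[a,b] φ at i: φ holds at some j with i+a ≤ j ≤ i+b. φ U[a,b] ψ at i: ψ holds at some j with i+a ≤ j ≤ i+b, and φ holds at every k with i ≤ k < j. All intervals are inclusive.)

1

Evaluate at each i in [0,7]:
  i=0: ✗ (none in [1,1])
  i=1: ✗ (none in [2,2])
  i=2: ✗ (none in [3,3])
  i=3: ✓ (witness j=4)
  i=4: ✗ (none in [5,5])
  i=5: ✗ (none in [6,6])
  i=6: ✗ (none in [7,7])
  i=7: ✗ (none in [8,8])
Positions where it holds: {3} → 1.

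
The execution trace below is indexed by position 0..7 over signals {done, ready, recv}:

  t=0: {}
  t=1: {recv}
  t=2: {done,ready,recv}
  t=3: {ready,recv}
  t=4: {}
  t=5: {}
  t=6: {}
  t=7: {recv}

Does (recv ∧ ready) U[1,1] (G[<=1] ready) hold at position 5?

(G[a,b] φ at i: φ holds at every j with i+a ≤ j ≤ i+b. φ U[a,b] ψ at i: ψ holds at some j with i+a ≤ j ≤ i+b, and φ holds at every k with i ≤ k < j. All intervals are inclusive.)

Need some j in [6,6] with G[<=1] ready, and (recv ∧ ready) at every k in [5,j-1].
  j=6: G[<=1] ready — fails at 6.
No j in the window works → until fails.

No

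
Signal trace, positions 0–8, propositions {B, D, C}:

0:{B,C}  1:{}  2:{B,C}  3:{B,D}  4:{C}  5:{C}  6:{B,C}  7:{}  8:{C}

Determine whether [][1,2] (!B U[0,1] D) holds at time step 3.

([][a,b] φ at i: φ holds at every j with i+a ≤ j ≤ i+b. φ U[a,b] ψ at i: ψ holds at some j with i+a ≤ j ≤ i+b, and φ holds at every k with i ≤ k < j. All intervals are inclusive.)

Check (!B U[0,1] D) at every j in [4,5]:
  j=4: fails
  j=5: fails
Fails at j=4 → formula fails.

Does not hold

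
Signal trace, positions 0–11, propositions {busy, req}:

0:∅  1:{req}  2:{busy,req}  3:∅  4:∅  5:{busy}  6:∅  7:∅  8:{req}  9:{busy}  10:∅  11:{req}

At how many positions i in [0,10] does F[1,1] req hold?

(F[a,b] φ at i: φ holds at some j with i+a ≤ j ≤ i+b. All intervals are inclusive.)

4

Evaluate at each i in [0,10]:
  i=0: ✓ (witness j=1)
  i=1: ✓ (witness j=2)
  i=2: ✗ (none in [3,3])
  i=3: ✗ (none in [4,4])
  i=4: ✗ (none in [5,5])
  i=5: ✗ (none in [6,6])
  i=6: ✗ (none in [7,7])
  i=7: ✓ (witness j=8)
  i=8: ✗ (none in [9,9])
  i=9: ✗ (none in [10,10])
  i=10: ✓ (witness j=11)
Positions where it holds: {0, 1, 7, 10} → 4.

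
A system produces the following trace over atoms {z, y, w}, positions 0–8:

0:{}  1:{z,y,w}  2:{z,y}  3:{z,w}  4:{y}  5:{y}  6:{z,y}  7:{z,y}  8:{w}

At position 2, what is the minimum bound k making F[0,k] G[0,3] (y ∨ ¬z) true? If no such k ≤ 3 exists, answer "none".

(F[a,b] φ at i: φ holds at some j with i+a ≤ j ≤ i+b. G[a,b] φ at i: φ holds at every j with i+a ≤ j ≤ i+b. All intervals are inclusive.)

Scan j = 2,3,… for G[0,3] (y ∨ ¬z):
  j=2: fails
  j=3: fails
  j=4: holds
First hit at j=4, so smallest k = 4-2 = 2.

2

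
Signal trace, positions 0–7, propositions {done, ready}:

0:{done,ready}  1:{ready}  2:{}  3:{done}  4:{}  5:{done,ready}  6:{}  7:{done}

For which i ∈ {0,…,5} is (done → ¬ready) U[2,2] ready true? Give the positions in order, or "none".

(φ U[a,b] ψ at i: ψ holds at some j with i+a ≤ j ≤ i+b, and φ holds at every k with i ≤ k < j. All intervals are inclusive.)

3

Evaluate at each i in [0,5]:
  i=0: ✗ (no rhs in [2,2])
  i=1: ✗ (no rhs in [3,3])
  i=2: ✗ (no rhs in [4,4])
  i=3: ✓ (rhs at j=5; lhs holds on [3,4])
  i=4: ✗ (no rhs in [6,6])
  i=5: ✗ (no rhs in [7,7])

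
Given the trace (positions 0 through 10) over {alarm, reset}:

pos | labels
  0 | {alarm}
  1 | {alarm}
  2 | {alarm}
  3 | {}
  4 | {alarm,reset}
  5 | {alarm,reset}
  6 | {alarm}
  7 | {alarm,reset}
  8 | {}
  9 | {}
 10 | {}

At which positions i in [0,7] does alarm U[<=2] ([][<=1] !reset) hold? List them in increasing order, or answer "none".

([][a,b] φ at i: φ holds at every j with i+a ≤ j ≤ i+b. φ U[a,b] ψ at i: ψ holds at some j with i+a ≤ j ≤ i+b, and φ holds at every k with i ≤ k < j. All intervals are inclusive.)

Evaluate at each i in [0,7]:
  i=0: ✓ (rhs at j=0)
  i=1: ✓ (rhs at j=1)
  i=2: ✓ (rhs at j=2)
  i=3: ✗ (no rhs in [3,5])
  i=4: ✗ (no rhs in [4,6])
  i=5: ✗ (no rhs in [5,7])
  i=6: ✓ (rhs at j=8; lhs holds on [6,7])
  i=7: ✓ (rhs at j=8; lhs holds on [7,7])

0, 1, 2, 6, 7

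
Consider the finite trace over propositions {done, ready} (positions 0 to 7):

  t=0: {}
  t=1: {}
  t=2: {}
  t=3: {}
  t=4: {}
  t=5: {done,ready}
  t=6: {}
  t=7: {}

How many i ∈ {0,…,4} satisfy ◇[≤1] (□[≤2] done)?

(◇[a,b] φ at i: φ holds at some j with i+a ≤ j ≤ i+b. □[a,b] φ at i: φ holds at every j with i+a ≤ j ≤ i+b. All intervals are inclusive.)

0

Evaluate at each i in [0,4]:
  i=0: ✗ (none in [0,1])
  i=1: ✗ (none in [1,2])
  i=2: ✗ (none in [2,3])
  i=3: ✗ (none in [3,4])
  i=4: ✗ (none in [4,5])
Positions where it holds: {} → 0.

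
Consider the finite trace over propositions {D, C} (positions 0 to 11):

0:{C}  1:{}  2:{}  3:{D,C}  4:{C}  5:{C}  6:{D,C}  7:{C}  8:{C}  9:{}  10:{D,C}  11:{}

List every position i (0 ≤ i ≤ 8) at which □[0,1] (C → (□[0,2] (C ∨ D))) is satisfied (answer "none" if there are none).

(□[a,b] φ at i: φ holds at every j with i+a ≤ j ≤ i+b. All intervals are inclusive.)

1, 2, 3, 4, 5

Evaluate at each i in [0,8]:
  i=0: ✗ (fails at j=0)
  i=1: ✓ (all of [1,2])
  i=2: ✓ (all of [2,3])
  i=3: ✓ (all of [3,4])
  i=4: ✓ (all of [4,5])
  i=5: ✓ (all of [5,6])
  i=6: ✗ (fails at j=7)
  i=7: ✗ (fails at j=7)
  i=8: ✗ (fails at j=8)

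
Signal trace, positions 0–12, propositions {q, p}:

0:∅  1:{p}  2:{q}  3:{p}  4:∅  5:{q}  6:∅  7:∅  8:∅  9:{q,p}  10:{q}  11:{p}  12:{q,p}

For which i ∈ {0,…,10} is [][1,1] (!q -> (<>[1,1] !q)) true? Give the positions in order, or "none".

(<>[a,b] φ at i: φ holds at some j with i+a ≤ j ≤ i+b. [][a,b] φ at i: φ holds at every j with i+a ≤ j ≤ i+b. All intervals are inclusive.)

Evaluate at each i in [0,10]:
  i=0: ✗ (fails at j=1)
  i=1: ✓ (all of [2,2])
  i=2: ✓ (all of [3,3])
  i=3: ✗ (fails at j=4)
  i=4: ✓ (all of [5,5])
  i=5: ✓ (all of [6,6])
  i=6: ✓ (all of [7,7])
  i=7: ✗ (fails at j=8)
  i=8: ✓ (all of [9,9])
  i=9: ✓ (all of [10,10])
  i=10: ✗ (fails at j=11)

1, 2, 4, 5, 6, 8, 9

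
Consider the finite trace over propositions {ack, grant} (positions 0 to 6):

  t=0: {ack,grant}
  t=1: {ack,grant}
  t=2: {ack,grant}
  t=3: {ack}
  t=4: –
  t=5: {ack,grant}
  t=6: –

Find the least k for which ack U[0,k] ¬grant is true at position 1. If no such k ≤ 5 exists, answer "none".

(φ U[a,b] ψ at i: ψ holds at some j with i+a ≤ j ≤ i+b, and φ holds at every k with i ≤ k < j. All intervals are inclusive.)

Need earliest j ≥ 1 with ¬grant, and ack at every k in [1,j-1].
  j=1: rhs fails.
  j=2: rhs fails.
  j=3: rhs holds; lhs holds on [1,2]. k = 2.

2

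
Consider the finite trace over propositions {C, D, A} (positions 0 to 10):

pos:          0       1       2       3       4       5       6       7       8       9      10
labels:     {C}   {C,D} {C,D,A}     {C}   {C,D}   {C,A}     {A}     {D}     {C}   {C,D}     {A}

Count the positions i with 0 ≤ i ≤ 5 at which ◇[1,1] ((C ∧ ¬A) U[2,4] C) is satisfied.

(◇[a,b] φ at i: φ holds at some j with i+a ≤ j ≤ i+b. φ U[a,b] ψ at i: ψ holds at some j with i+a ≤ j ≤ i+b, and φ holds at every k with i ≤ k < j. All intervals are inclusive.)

Evaluate at each i in [0,5]:
  i=0: ✗ (none in [1,1])
  i=1: ✗ (none in [2,2])
  i=2: ✓ (witness j=3)
  i=3: ✗ (none in [4,4])
  i=4: ✗ (none in [5,5])
  i=5: ✗ (none in [6,6])
Positions where it holds: {2} → 1.

1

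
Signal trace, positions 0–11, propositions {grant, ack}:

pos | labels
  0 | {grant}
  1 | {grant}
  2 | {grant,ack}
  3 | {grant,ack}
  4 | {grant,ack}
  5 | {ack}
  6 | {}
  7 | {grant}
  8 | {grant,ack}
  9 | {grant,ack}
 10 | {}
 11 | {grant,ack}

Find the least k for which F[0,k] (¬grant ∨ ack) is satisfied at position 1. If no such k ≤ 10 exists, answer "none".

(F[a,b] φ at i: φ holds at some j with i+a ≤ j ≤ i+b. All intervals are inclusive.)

Scan j = 1,2,… for (¬grant ∨ ack):
  j=1: fails
  j=2: holds
First hit at j=2, so smallest k = 2-1 = 1.

1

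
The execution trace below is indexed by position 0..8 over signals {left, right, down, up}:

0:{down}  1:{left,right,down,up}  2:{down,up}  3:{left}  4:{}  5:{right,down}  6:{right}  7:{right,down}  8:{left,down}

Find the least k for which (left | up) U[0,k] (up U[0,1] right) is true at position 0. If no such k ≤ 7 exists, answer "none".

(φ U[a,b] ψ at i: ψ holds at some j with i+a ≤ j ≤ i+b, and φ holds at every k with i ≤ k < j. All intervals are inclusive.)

Need earliest j ≥ 0 with (up U[0,1] right), and (left | up) at every k in [0,j-1].
  j=0: rhs fails.
  j=1: rhs holds but lhs fails at k=0.
  j=2: rhs fails.
  j=3: rhs fails.
  j=4: rhs fails.
  j=5: rhs holds but lhs fails at k=0.
  j=6: rhs holds but lhs fails at k=0.
  j=7: rhs holds but lhs fails at k=0.
No witness within the range → none.

none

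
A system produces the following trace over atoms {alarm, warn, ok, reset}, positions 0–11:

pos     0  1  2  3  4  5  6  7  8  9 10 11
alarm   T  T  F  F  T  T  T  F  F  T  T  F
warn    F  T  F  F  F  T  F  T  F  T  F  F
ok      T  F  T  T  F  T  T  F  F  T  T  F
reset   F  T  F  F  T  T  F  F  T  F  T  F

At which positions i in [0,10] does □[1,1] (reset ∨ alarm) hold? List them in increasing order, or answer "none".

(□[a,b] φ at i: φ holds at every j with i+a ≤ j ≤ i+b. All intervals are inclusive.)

Evaluate at each i in [0,10]:
  i=0: ✓ (all of [1,1])
  i=1: ✗ (fails at j=2)
  i=2: ✗ (fails at j=3)
  i=3: ✓ (all of [4,4])
  i=4: ✓ (all of [5,5])
  i=5: ✓ (all of [6,6])
  i=6: ✗ (fails at j=7)
  i=7: ✓ (all of [8,8])
  i=8: ✓ (all of [9,9])
  i=9: ✓ (all of [10,10])
  i=10: ✗ (fails at j=11)

0, 3, 4, 5, 7, 8, 9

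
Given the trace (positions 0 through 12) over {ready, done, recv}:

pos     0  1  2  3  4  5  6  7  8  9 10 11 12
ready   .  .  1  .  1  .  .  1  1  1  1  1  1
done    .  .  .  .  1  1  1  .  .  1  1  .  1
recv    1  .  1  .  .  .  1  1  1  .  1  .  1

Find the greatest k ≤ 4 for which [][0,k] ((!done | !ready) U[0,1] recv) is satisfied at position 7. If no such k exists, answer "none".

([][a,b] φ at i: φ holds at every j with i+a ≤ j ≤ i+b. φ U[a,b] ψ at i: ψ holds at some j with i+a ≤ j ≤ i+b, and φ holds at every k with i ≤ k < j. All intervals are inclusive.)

((!done | !ready) U[0,1] recv) must hold from j=7 onward; find where it first fails.
  j=7: holds
  j=8: holds
  j=9: fails
Holds on [7,8], so largest k = 1.

1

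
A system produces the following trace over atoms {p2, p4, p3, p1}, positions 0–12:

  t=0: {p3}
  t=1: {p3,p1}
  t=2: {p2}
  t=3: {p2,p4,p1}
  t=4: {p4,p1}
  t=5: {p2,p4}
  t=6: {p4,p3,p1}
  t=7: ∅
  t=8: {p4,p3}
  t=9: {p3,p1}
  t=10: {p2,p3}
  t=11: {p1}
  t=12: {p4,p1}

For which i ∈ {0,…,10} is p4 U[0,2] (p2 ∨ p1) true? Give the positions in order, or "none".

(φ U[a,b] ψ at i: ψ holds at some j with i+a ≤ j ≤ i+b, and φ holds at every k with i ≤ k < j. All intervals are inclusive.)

Evaluate at each i in [0,10]:
  i=0: ✗ (lhs fails at k=0 before rhs at j=1)
  i=1: ✓ (rhs at j=1)
  i=2: ✓ (rhs at j=2)
  i=3: ✓ (rhs at j=3)
  i=4: ✓ (rhs at j=4)
  i=5: ✓ (rhs at j=5)
  i=6: ✓ (rhs at j=6)
  i=7: ✗ (lhs fails at k=7 before rhs at j=9)
  i=8: ✓ (rhs at j=9; lhs holds on [8,8])
  i=9: ✓ (rhs at j=9)
  i=10: ✓ (rhs at j=10)

1, 2, 3, 4, 5, 6, 8, 9, 10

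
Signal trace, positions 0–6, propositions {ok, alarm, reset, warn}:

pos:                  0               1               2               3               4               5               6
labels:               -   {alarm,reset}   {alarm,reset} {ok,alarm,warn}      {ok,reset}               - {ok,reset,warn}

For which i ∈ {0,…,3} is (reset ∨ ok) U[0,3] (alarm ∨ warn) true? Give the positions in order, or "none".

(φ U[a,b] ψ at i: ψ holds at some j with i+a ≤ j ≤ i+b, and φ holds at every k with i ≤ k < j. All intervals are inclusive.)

1, 2, 3

Evaluate at each i in [0,3]:
  i=0: ✗ (lhs fails at k=0 before rhs at j=1)
  i=1: ✓ (rhs at j=1)
  i=2: ✓ (rhs at j=2)
  i=3: ✓ (rhs at j=3)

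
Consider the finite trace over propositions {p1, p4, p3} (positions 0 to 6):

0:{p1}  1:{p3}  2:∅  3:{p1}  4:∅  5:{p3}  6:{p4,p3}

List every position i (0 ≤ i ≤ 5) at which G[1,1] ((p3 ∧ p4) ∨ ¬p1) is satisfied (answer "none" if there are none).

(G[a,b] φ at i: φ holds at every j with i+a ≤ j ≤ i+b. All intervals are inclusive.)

0, 1, 3, 4, 5

Evaluate at each i in [0,5]:
  i=0: ✓ (all of [1,1])
  i=1: ✓ (all of [2,2])
  i=2: ✗ (fails at j=3)
  i=3: ✓ (all of [4,4])
  i=4: ✓ (all of [5,5])
  i=5: ✓ (all of [6,6])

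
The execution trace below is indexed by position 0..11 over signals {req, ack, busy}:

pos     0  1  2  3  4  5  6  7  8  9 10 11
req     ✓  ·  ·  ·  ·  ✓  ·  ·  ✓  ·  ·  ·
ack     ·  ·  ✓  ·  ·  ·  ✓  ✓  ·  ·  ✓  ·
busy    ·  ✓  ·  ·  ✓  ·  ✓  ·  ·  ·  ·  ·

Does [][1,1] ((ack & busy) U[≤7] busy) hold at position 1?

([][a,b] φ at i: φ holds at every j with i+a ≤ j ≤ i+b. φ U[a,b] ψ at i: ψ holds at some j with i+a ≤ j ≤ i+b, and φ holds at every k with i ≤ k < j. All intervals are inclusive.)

False

Check ((ack & busy) U[≤7] busy) at every j in [2,2]:
  j=2: fails
Fails at j=2 → formula fails.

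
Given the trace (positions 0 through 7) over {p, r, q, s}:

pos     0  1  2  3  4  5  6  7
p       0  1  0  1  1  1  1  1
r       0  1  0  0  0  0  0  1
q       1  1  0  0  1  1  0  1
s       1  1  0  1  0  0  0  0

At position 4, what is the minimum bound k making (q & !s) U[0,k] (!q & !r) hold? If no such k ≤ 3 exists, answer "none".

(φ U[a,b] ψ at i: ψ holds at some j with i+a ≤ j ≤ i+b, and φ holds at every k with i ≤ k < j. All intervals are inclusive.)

2

Need earliest j ≥ 4 with (!q & !r), and (q & !s) at every k in [4,j-1].
  j=4: rhs fails.
  j=5: rhs fails.
  j=6: rhs holds; lhs holds on [4,5]. k = 2.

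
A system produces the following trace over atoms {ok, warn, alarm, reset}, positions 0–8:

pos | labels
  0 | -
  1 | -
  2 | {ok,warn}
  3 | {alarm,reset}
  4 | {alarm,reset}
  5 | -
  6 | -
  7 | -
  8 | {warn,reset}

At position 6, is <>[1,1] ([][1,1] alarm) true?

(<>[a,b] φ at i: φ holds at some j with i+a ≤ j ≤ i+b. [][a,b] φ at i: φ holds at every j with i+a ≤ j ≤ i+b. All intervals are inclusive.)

Check [][1,1] alarm at each j in [7,7]:
  j=7: fails at 8
No position in the window satisfies it → formula fails.

False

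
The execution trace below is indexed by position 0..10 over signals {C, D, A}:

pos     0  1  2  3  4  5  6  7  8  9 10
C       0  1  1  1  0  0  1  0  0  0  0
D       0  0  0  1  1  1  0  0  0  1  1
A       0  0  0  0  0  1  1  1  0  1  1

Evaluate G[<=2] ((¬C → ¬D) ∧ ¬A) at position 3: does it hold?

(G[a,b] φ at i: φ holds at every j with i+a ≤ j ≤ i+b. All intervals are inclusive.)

Check ((¬C → ¬D) ∧ ¬A) at every j in [3,5]:
  j=3: true
  j=4: false
  j=5: false
Fails at j=4 → formula fails.

No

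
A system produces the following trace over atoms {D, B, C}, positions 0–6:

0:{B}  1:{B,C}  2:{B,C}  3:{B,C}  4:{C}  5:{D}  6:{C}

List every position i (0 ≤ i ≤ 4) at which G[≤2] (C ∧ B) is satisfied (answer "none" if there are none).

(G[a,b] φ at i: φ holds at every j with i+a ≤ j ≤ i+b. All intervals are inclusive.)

Evaluate at each i in [0,4]:
  i=0: ✗ (fails at j=0)
  i=1: ✓ (all of [1,3])
  i=2: ✗ (fails at j=4)
  i=3: ✗ (fails at j=4)
  i=4: ✗ (fails at j=4)

1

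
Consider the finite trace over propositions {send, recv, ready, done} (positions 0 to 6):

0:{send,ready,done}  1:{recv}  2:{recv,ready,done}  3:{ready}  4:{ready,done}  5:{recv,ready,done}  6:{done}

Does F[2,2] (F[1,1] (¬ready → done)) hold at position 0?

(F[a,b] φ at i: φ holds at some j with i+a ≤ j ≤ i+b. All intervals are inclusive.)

Check F[1,1] (¬ready → done) at each j in [2,2]:
  j=2: holds (witness at 3)
Found at j=2 → formula holds.

Yes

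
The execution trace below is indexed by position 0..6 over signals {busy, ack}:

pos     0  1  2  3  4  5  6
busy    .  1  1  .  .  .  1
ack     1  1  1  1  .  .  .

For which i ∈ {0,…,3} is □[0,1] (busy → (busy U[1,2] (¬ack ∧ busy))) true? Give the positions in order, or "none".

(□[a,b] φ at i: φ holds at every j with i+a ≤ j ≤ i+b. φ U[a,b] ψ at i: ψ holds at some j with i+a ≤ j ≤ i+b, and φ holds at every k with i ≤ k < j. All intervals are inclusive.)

3

Evaluate at each i in [0,3]:
  i=0: ✗ (fails at j=1)
  i=1: ✗ (fails at j=1)
  i=2: ✗ (fails at j=2)
  i=3: ✓ (all of [3,4])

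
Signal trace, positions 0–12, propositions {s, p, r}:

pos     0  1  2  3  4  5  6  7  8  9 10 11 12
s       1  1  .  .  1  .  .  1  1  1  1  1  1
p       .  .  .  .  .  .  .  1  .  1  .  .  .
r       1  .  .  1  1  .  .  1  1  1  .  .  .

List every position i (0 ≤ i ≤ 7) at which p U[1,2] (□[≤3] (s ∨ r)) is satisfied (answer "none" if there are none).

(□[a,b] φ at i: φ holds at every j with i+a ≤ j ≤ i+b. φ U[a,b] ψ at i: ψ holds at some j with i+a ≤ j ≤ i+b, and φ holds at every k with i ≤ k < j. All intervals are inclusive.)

7

Evaluate at each i in [0,7]:
  i=0: ✗ (no rhs in [1,2])
  i=1: ✗ (no rhs in [2,3])
  i=2: ✗ (no rhs in [3,4])
  i=3: ✗ (no rhs in [4,5])
  i=4: ✗ (no rhs in [5,6])
  i=5: ✗ (lhs fails at k=5 before rhs at j=7)
  i=6: ✗ (lhs fails at k=6 before rhs at j=7)
  i=7: ✓ (rhs at j=8; lhs holds on [7,7])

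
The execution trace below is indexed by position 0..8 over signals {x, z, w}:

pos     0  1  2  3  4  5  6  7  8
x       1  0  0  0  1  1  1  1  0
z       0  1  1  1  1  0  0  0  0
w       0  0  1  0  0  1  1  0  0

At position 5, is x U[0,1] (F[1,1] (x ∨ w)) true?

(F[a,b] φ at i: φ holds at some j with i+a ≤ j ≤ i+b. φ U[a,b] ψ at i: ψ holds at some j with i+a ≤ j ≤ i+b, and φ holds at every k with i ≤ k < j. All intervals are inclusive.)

Need some j in [5,6] with F[1,1] (x ∨ w), and x at every k in [5,j-1].
  j=5: F[1,1] (x ∨ w) holds; no prefix to check → satisfied.

Yes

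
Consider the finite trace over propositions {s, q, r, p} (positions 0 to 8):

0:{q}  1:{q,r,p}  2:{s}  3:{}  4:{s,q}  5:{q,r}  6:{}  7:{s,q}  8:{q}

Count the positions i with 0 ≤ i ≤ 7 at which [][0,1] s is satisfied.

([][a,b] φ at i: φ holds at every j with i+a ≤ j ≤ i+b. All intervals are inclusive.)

Evaluate at each i in [0,7]:
  i=0: ✗ (fails at j=0)
  i=1: ✗ (fails at j=1)
  i=2: ✗ (fails at j=3)
  i=3: ✗ (fails at j=3)
  i=4: ✗ (fails at j=5)
  i=5: ✗ (fails at j=5)
  i=6: ✗ (fails at j=6)
  i=7: ✗ (fails at j=8)
Positions where it holds: {} → 0.

0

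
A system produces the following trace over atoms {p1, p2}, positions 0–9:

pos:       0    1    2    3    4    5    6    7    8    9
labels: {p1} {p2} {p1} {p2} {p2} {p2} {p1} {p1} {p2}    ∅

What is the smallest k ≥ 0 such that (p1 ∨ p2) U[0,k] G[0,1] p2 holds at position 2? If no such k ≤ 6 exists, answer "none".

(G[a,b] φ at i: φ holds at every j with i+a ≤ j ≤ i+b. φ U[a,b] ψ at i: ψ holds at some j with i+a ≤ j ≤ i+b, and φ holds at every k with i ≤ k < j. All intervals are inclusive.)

Need earliest j ≥ 2 with G[0,1] p2, and (p1 ∨ p2) at every k in [2,j-1].
  j=2: rhs fails.
  j=3: rhs holds; lhs holds on [2,2]. k = 1.

1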